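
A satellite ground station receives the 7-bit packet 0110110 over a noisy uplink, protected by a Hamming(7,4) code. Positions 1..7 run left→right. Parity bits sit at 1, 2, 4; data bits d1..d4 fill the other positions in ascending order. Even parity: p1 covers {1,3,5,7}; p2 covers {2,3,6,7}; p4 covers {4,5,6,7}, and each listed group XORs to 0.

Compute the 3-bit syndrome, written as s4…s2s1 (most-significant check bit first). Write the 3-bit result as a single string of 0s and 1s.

010

s1 (pos 1,3,5,7): 0⊕1⊕1⊕0 = 0
s2 (pos 2,3,6,7): 1⊕1⊕1⊕0 = 1
s4 (pos 4,5,6,7): 0⊕1⊕1⊕0 = 0
Syndrome s4…s1 = 010 → error at position 2.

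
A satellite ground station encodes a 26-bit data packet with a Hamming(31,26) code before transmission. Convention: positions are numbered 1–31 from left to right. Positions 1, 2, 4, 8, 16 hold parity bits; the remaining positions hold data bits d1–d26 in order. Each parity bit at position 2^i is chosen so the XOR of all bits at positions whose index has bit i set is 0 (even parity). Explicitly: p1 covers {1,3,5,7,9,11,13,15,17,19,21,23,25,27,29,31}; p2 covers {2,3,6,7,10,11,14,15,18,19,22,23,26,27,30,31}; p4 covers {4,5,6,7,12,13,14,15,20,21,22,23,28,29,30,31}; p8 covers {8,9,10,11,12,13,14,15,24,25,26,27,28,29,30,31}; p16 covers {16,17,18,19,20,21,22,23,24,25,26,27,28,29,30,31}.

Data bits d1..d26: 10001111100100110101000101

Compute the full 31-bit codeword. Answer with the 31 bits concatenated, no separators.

Place data at non-parity positions: p1 p2 1 p4 0 0 0 p8 1 1 1 1 1 0 0 p16 1 0 0 1 1 0 1 0 1 0 0 0 1 0 1
p1 (pos 1,3,5,7,9,11,13,15,17,19,21,23,25,27,29,31): XOR of data positions = 1⊕0⊕0⊕1⊕1⊕1⊕0⊕1⊕0⊕1⊕1⊕1⊕0⊕1⊕1 = 0
p2 (pos 2,3,6,7,10,11,14,15,18,19,22,23,26,27,30,31): XOR of data positions = 1⊕0⊕0⊕1⊕1⊕0⊕0⊕0⊕0⊕0⊕1⊕0⊕0⊕0⊕1 = 1
p4 (pos 4,5,6,7,12,13,14,15,20,21,22,23,28,29,30,31): XOR of data positions = 0⊕0⊕0⊕1⊕1⊕0⊕0⊕1⊕1⊕0⊕1⊕0⊕1⊕0⊕1 = 1
p8 (pos 8,9,10,11,12,13,14,15,24,25,26,27,28,29,30,31): XOR of data positions = 1⊕1⊕1⊕1⊕1⊕0⊕0⊕0⊕1⊕0⊕0⊕0⊕1⊕0⊕1 = 0
p16 (pos 16,17,18,19,20,21,22,23,24,25,26,27,28,29,30,31): XOR of data positions = 1⊕0⊕0⊕1⊕1⊕0⊕1⊕0⊕1⊕0⊕0⊕0⊕1⊕0⊕1 = 1
Codeword: 0111000011111001100110101000101

0111000011111001100110101000101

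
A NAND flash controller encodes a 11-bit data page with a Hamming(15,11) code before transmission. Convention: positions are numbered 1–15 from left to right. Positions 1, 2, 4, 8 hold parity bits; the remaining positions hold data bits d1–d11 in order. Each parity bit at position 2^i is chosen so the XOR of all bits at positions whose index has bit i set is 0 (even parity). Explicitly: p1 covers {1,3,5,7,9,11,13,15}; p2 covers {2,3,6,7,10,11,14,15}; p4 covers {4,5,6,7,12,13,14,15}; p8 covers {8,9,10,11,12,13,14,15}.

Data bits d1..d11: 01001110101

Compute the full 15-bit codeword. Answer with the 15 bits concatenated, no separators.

110110011110101

Place data at non-parity positions: p1 p2 0 p4 1 0 0 p8 1 1 1 0 1 0 1
p1 (pos 1,3,5,7,9,11,13,15): XOR of data positions = 0⊕1⊕0⊕1⊕1⊕1⊕1 = 1
p2 (pos 2,3,6,7,10,11,14,15): XOR of data positions = 0⊕0⊕0⊕1⊕1⊕0⊕1 = 1
p4 (pos 4,5,6,7,12,13,14,15): XOR of data positions = 1⊕0⊕0⊕0⊕1⊕0⊕1 = 1
p8 (pos 8,9,10,11,12,13,14,15): XOR of data positions = 1⊕1⊕1⊕0⊕1⊕0⊕1 = 1
Codeword: 110110011110101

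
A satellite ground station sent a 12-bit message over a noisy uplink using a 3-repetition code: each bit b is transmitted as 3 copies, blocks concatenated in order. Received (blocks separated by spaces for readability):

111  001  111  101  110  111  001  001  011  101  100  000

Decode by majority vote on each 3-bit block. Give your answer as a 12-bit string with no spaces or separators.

Block 1 (111): 3 ones → 1
Block 2 (001): 1 one → 0
Block 3 (111): 3 ones → 1
Block 4 (101): 2 ones → 1
Block 5 (110): 2 ones → 1
Block 6 (111): 3 ones → 1
Block 7 (001): 1 one → 0
Block 8 (001): 1 one → 0
Block 9 (011): 2 ones → 1
Block 10 (101): 2 ones → 1
Block 11 (100): 1 one → 0
Block 12 (000): 0 ones → 0

101111001100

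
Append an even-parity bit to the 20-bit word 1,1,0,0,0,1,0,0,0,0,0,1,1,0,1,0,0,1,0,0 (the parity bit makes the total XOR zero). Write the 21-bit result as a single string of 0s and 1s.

110001000001101001001

XOR of the 20 data bits: 1⊕1⊕0⊕0⊕0⊕1⊕0⊕0⊕0⊕0⊕0⊕1⊕1⊕0⊕1⊕0⊕0⊕1⊕0⊕0 = 1
Parity bit = 1 (so all 21 bits XOR to 0).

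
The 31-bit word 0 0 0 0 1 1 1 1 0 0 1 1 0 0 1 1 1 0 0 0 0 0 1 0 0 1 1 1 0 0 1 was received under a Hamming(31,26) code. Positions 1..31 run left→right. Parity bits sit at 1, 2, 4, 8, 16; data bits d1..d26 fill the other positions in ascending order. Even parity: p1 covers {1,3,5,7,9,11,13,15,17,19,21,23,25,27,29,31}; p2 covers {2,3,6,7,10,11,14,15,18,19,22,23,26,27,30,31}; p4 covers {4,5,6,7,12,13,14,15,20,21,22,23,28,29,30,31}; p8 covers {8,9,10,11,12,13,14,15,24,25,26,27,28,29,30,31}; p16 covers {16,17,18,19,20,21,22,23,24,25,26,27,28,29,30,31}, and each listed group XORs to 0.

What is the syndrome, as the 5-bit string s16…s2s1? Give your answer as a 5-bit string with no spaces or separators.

10000

s1 (pos 1,3,5,7,9,11,13,15,17,19,21,23,25,27,29,31): 0⊕0⊕1⊕1⊕0⊕1⊕0⊕1⊕1⊕0⊕0⊕1⊕0⊕1⊕0⊕1 = 0
s2 (pos 2,3,6,7,10,11,14,15,18,19,22,23,26,27,30,31): 0⊕0⊕1⊕1⊕0⊕1⊕0⊕1⊕0⊕0⊕0⊕1⊕1⊕1⊕0⊕1 = 0
s4 (pos 4,5,6,7,12,13,14,15,20,21,22,23,28,29,30,31): 0⊕1⊕1⊕1⊕1⊕0⊕0⊕1⊕0⊕0⊕0⊕1⊕1⊕0⊕0⊕1 = 0
s8 (pos 8,9,10,11,12,13,14,15,24,25,26,27,28,29,30,31): 1⊕0⊕0⊕1⊕1⊕0⊕0⊕1⊕0⊕0⊕1⊕1⊕1⊕0⊕0⊕1 = 0
s16 (pos 16,17,18,19,20,21,22,23,24,25,26,27,28,29,30,31): 1⊕1⊕0⊕0⊕0⊕0⊕0⊕1⊕0⊕0⊕1⊕1⊕1⊕0⊕0⊕1 = 1
Syndrome s16…s1 = 10000 → error at position 16.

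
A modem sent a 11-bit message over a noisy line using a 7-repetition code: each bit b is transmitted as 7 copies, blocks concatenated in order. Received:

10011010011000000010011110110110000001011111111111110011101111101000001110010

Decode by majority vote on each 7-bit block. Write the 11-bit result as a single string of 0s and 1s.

10010111101

Block 1 (1001101): 4 ones → 1
Block 2 (0011000): 2 ones → 0
Block 3 (0000100): 1 one → 0
Block 4 (1111011): 6 ones → 1
Block 5 (0110000): 2 ones → 0
Block 6 (0010111): 4 ones → 1
Block 7 (1111111): 7 ones → 1
Block 8 (1110011): 5 ones → 1
Block 9 (1011111): 6 ones → 1
Block 10 (0100000): 1 one → 0
Block 11 (1110010): 4 ones → 1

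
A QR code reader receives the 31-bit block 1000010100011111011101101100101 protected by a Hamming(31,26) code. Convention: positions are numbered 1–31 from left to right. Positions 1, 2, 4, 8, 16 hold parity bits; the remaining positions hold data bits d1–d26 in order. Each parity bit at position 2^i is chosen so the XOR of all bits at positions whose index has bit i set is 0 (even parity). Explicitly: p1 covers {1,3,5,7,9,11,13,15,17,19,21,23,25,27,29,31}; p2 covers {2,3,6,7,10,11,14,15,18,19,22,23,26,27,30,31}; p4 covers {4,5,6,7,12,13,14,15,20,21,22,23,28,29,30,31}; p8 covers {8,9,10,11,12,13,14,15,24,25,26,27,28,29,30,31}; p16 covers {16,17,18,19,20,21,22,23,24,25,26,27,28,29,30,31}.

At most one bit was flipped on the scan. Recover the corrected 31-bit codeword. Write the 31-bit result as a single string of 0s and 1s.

1000010101011111011101101100101

s1 (pos 1,3,5,7,9,11,13,15,17,19,21,23,25,27,29,31): 1⊕0⊕0⊕0⊕0⊕0⊕1⊕1⊕0⊕1⊕0⊕1⊕1⊕0⊕1⊕1 = 0
s2 (pos 2,3,6,7,10,11,14,15,18,19,22,23,26,27,30,31): 0⊕0⊕1⊕0⊕0⊕0⊕1⊕1⊕1⊕1⊕1⊕1⊕1⊕0⊕0⊕1 = 1
s4 (pos 4,5,6,7,12,13,14,15,20,21,22,23,28,29,30,31): 0⊕0⊕1⊕0⊕1⊕1⊕1⊕1⊕1⊕0⊕1⊕1⊕0⊕1⊕0⊕1 = 0
s8 (pos 8,9,10,11,12,13,14,15,24,25,26,27,28,29,30,31): 1⊕0⊕0⊕0⊕1⊕1⊕1⊕1⊕0⊕1⊕1⊕0⊕0⊕1⊕0⊕1 = 1
s16 (pos 16,17,18,19,20,21,22,23,24,25,26,27,28,29,30,31): 1⊕0⊕1⊕1⊕1⊕0⊕1⊕1⊕0⊕1⊕1⊕0⊕0⊕1⊕0⊕1 = 0
Syndrome s16…s1 = 01010 → error at position 10.
Flip position 10: 1000010100011111011101101100101 → 1000010101011111011101101100101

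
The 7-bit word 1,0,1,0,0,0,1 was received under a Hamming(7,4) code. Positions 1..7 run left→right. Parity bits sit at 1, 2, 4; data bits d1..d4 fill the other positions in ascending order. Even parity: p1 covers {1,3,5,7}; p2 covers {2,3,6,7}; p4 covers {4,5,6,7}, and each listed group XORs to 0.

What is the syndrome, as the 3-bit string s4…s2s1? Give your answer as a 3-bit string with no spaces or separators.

101

s1 (pos 1,3,5,7): 1⊕1⊕0⊕1 = 1
s2 (pos 2,3,6,7): 0⊕1⊕0⊕1 = 0
s4 (pos 4,5,6,7): 0⊕0⊕0⊕1 = 1
Syndrome s4…s1 = 101 → error at position 5.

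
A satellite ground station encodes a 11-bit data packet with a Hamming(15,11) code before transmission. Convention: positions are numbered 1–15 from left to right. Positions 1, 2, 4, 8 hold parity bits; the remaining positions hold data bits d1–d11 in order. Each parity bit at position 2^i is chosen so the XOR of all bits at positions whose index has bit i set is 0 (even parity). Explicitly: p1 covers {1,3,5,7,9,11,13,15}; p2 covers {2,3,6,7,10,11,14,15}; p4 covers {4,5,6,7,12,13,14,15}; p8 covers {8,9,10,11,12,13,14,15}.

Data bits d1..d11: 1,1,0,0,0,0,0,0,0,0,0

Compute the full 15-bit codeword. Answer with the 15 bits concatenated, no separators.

011110000000000

Place data at non-parity positions: p1 p2 1 p4 1 0 0 p8 0 0 0 0 0 0 0
p1 (pos 1,3,5,7,9,11,13,15): XOR of data positions = 1⊕1⊕0⊕0⊕0⊕0⊕0 = 0
p2 (pos 2,3,6,7,10,11,14,15): XOR of data positions = 1⊕0⊕0⊕0⊕0⊕0⊕0 = 1
p4 (pos 4,5,6,7,12,13,14,15): XOR of data positions = 1⊕0⊕0⊕0⊕0⊕0⊕0 = 1
p8 (pos 8,9,10,11,12,13,14,15): XOR of data positions = 0⊕0⊕0⊕0⊕0⊕0⊕0 = 0
Codeword: 011110000000000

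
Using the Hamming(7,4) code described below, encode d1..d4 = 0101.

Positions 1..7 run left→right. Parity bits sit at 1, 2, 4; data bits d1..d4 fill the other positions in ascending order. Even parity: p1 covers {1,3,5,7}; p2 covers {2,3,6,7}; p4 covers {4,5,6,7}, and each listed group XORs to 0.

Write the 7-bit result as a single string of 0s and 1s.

0100101

Place data at non-parity positions: p1 p2 0 p4 1 0 1
p1 (pos 1,3,5,7): XOR of data positions = 0⊕1⊕1 = 0
p2 (pos 2,3,6,7): XOR of data positions = 0⊕0⊕1 = 1
p4 (pos 4,5,6,7): XOR of data positions = 1⊕0⊕1 = 0
Codeword: 0100101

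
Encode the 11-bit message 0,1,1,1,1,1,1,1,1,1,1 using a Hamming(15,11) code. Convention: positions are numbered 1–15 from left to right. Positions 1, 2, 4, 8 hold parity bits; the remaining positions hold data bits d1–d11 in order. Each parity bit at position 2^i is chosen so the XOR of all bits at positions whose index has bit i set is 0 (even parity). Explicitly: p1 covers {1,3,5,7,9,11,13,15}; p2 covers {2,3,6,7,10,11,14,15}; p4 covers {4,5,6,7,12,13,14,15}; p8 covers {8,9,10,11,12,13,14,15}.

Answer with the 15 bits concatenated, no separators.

Place data at non-parity positions: p1 p2 0 p4 1 1 1 p8 1 1 1 1 1 1 1
p1 (pos 1,3,5,7,9,11,13,15): XOR of data positions = 0⊕1⊕1⊕1⊕1⊕1⊕1 = 0
p2 (pos 2,3,6,7,10,11,14,15): XOR of data positions = 0⊕1⊕1⊕1⊕1⊕1⊕1 = 0
p4 (pos 4,5,6,7,12,13,14,15): XOR of data positions = 1⊕1⊕1⊕1⊕1⊕1⊕1 = 1
p8 (pos 8,9,10,11,12,13,14,15): XOR of data positions = 1⊕1⊕1⊕1⊕1⊕1⊕1 = 1
Codeword: 000111111111111

000111111111111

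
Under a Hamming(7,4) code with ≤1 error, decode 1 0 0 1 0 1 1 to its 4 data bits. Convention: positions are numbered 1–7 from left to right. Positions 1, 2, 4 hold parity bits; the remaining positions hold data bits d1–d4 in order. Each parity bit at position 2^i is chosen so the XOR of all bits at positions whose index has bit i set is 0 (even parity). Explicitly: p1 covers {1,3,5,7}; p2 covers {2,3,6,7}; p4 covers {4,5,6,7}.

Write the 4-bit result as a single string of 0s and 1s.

s1 (pos 1,3,5,7): 1⊕0⊕0⊕1 = 0
s2 (pos 2,3,6,7): 0⊕0⊕1⊕1 = 0
s4 (pos 4,5,6,7): 1⊕0⊕1⊕1 = 1
Syndrome s4…s1 = 100 → error at position 4.
Flip position 4: 1001011 → 1000011
Read data bits from positions 3,5,6,7: 0011

0011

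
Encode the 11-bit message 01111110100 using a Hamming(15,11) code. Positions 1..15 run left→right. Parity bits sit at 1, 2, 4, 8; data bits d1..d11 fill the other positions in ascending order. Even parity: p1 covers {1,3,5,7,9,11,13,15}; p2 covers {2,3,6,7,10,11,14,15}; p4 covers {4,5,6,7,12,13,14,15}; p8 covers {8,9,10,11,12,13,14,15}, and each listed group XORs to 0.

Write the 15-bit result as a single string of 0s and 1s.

Place data at non-parity positions: p1 p2 0 p4 1 1 1 p8 1 1 1 0 1 0 0
p1 (pos 1,3,5,7,9,11,13,15): XOR of data positions = 0⊕1⊕1⊕1⊕1⊕1⊕0 = 1
p2 (pos 2,3,6,7,10,11,14,15): XOR of data positions = 0⊕1⊕1⊕1⊕1⊕0⊕0 = 0
p4 (pos 4,5,6,7,12,13,14,15): XOR of data positions = 1⊕1⊕1⊕0⊕1⊕0⊕0 = 0
p8 (pos 8,9,10,11,12,13,14,15): XOR of data positions = 1⊕1⊕1⊕0⊕1⊕0⊕0 = 0
Codeword: 100011101110100

100011101110100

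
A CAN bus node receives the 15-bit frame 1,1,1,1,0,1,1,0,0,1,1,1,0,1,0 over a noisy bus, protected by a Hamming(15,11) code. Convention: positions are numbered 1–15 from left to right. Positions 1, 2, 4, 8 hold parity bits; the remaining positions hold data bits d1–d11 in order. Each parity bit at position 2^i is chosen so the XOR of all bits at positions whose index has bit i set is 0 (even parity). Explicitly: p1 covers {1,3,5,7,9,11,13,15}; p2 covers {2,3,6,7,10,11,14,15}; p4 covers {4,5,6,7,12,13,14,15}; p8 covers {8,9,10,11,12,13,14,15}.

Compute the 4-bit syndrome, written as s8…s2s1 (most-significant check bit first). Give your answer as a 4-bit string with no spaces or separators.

s1 (pos 1,3,5,7,9,11,13,15): 1⊕1⊕0⊕1⊕0⊕1⊕0⊕0 = 0
s2 (pos 2,3,6,7,10,11,14,15): 1⊕1⊕1⊕1⊕1⊕1⊕1⊕0 = 1
s4 (pos 4,5,6,7,12,13,14,15): 1⊕0⊕1⊕1⊕1⊕0⊕1⊕0 = 1
s8 (pos 8,9,10,11,12,13,14,15): 0⊕0⊕1⊕1⊕1⊕0⊕1⊕0 = 0
Syndrome s8…s1 = 0110 → error at position 6.

0110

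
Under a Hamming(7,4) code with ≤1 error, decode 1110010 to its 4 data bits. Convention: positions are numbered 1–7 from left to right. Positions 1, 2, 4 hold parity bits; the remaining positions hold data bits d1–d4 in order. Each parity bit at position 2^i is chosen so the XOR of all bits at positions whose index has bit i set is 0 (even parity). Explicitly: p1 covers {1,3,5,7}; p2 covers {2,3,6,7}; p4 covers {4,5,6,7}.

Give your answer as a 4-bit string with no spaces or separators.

1000

s1 (pos 1,3,5,7): 1⊕1⊕0⊕0 = 0
s2 (pos 2,3,6,7): 1⊕1⊕1⊕0 = 1
s4 (pos 4,5,6,7): 0⊕0⊕1⊕0 = 1
Syndrome s4…s1 = 110 → error at position 6.
Flip position 6: 1110010 → 1110000
Read data bits from positions 3,5,6,7: 1000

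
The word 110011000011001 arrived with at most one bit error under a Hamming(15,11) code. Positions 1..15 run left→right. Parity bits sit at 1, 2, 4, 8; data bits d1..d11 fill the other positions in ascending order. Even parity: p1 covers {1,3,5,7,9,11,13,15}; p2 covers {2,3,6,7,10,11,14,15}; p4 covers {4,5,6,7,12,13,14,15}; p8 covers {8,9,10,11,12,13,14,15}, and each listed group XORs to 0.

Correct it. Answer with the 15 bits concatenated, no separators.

110011010011001

s1 (pos 1,3,5,7,9,11,13,15): 1⊕0⊕1⊕0⊕0⊕1⊕0⊕1 = 0
s2 (pos 2,3,6,7,10,11,14,15): 1⊕0⊕1⊕0⊕0⊕1⊕0⊕1 = 0
s4 (pos 4,5,6,7,12,13,14,15): 0⊕1⊕1⊕0⊕1⊕0⊕0⊕1 = 0
s8 (pos 8,9,10,11,12,13,14,15): 0⊕0⊕0⊕1⊕1⊕0⊕0⊕1 = 1
Syndrome s8…s1 = 1000 → error at position 8.
Flip position 8: 110011000011001 → 110011010011001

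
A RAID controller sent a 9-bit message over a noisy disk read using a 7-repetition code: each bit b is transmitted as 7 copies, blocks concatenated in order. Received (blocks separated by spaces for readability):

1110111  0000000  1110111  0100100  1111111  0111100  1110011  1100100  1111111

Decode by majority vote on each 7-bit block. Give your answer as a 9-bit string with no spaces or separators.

101011101

Block 1 (1110111): 6 ones → 1
Block 2 (0000000): 0 ones → 0
Block 3 (1110111): 6 ones → 1
Block 4 (0100100): 2 ones → 0
Block 5 (1111111): 7 ones → 1
Block 6 (0111100): 4 ones → 1
Block 7 (1110011): 5 ones → 1
Block 8 (1100100): 3 ones → 0
Block 9 (1111111): 7 ones → 1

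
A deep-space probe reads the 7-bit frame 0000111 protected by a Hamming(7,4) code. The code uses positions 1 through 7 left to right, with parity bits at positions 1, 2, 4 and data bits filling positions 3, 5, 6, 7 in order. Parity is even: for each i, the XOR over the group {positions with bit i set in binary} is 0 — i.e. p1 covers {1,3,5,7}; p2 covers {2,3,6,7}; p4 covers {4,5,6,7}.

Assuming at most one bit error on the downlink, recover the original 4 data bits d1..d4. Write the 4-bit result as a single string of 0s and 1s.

s1 (pos 1,3,5,7): 0⊕0⊕1⊕1 = 0
s2 (pos 2,3,6,7): 0⊕0⊕1⊕1 = 0
s4 (pos 4,5,6,7): 0⊕1⊕1⊕1 = 1
Syndrome s4…s1 = 100 → error at position 4.
Flip position 4: 0000111 → 0001111
Read data bits from positions 3,5,6,7: 0111

0111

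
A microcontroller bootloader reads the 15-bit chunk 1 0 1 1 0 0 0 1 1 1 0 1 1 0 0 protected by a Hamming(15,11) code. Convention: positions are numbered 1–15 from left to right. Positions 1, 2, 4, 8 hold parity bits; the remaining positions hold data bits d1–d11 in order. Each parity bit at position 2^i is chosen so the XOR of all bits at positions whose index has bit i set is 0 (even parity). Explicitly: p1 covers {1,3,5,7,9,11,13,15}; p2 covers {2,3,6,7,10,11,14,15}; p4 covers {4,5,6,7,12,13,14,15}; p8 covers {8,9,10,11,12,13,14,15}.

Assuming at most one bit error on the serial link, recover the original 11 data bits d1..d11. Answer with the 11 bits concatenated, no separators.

s1 (pos 1,3,5,7,9,11,13,15): 1⊕1⊕0⊕0⊕1⊕0⊕1⊕0 = 0
s2 (pos 2,3,6,7,10,11,14,15): 0⊕1⊕0⊕0⊕1⊕0⊕0⊕0 = 0
s4 (pos 4,5,6,7,12,13,14,15): 1⊕0⊕0⊕0⊕1⊕1⊕0⊕0 = 1
s8 (pos 8,9,10,11,12,13,14,15): 1⊕1⊕1⊕0⊕1⊕1⊕0⊕0 = 1
Syndrome s8…s1 = 1100 → error at position 12.
Flip position 12: 101100011101100 → 101100011100100
Read data bits from positions 3,5,6,7,9,10,11,12,13,14,15: 10001100100

10001100100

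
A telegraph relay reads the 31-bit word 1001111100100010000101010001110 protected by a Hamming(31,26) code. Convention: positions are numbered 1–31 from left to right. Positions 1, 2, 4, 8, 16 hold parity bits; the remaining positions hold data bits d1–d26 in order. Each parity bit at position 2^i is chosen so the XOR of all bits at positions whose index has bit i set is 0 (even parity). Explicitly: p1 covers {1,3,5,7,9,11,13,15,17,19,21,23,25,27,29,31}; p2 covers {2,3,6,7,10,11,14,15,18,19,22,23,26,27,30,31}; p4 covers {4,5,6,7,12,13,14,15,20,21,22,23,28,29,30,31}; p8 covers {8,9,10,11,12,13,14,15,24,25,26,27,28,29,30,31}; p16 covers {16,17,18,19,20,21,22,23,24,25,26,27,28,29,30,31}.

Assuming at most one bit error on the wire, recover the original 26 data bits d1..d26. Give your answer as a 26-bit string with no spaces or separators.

01110010001000101010001110

s1 (pos 1,3,5,7,9,11,13,15,17,19,21,23,25,27,29,31): 1⊕0⊕1⊕1⊕0⊕1⊕0⊕1⊕0⊕0⊕0⊕0⊕0⊕0⊕1⊕0 = 0
s2 (pos 2,3,6,7,10,11,14,15,18,19,22,23,26,27,30,31): 0⊕0⊕1⊕1⊕0⊕1⊕0⊕1⊕0⊕0⊕1⊕0⊕0⊕0⊕1⊕0 = 0
s4 (pos 4,5,6,7,12,13,14,15,20,21,22,23,28,29,30,31): 1⊕1⊕1⊕1⊕0⊕0⊕0⊕1⊕1⊕0⊕1⊕0⊕1⊕1⊕1⊕0 = 0
s8 (pos 8,9,10,11,12,13,14,15,24,25,26,27,28,29,30,31): 1⊕0⊕0⊕1⊕0⊕0⊕0⊕1⊕1⊕0⊕0⊕0⊕1⊕1⊕1⊕0 = 1
s16 (pos 16,17,18,19,20,21,22,23,24,25,26,27,28,29,30,31): 0⊕0⊕0⊕0⊕1⊕0⊕1⊕0⊕1⊕0⊕0⊕0⊕1⊕1⊕1⊕0 = 0
Syndrome s16…s1 = 01000 → error at position 8.
Flip position 8: 1001111100100010000101010001110 → 1001111000100010000101010001110
Read data bits from positions 3,5,6,7,9,10,11,12,13,14,15,17,18,19,20,21,22,23,24,25,26,27,28,29,30,31: 01110010001000101010001110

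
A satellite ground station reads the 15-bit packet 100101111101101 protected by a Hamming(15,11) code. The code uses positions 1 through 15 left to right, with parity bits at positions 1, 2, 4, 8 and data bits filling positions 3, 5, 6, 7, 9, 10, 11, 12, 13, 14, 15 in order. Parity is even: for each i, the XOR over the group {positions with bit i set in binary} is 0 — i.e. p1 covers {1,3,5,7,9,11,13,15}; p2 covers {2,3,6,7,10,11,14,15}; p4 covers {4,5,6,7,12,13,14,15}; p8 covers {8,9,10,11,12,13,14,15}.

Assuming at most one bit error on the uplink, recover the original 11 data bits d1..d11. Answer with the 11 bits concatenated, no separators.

00111101101

s1 (pos 1,3,5,7,9,11,13,15): 1⊕0⊕0⊕1⊕1⊕0⊕1⊕1 = 1
s2 (pos 2,3,6,7,10,11,14,15): 0⊕0⊕1⊕1⊕1⊕0⊕0⊕1 = 0
s4 (pos 4,5,6,7,12,13,14,15): 1⊕0⊕1⊕1⊕1⊕1⊕0⊕1 = 0
s8 (pos 8,9,10,11,12,13,14,15): 1⊕1⊕1⊕0⊕1⊕1⊕0⊕1 = 0
Syndrome s8…s1 = 0001 → error at position 1.
Flip position 1: 100101111101101 → 000101111101101
Read data bits from positions 3,5,6,7,9,10,11,12,13,14,15: 00111101101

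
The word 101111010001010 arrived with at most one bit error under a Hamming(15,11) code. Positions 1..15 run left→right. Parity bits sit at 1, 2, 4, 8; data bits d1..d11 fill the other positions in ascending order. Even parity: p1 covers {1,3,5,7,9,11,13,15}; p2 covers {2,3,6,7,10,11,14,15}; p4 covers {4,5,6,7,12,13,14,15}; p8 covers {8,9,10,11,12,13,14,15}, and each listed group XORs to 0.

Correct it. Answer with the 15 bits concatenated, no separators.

101111010001011

s1 (pos 1,3,5,7,9,11,13,15): 1⊕1⊕1⊕0⊕0⊕0⊕0⊕0 = 1
s2 (pos 2,3,6,7,10,11,14,15): 0⊕1⊕1⊕0⊕0⊕0⊕1⊕0 = 1
s4 (pos 4,5,6,7,12,13,14,15): 1⊕1⊕1⊕0⊕1⊕0⊕1⊕0 = 1
s8 (pos 8,9,10,11,12,13,14,15): 1⊕0⊕0⊕0⊕1⊕0⊕1⊕0 = 1
Syndrome s8…s1 = 1111 → error at position 15.
Flip position 15: 101111010001010 → 101111010001011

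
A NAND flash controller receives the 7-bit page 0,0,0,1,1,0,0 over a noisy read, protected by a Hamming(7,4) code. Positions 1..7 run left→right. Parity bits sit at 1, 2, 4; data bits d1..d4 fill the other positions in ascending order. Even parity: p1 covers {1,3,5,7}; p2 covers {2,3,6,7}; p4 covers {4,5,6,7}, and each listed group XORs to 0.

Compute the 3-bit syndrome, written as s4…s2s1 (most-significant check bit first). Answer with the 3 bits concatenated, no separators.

001

s1 (pos 1,3,5,7): 0⊕0⊕1⊕0 = 1
s2 (pos 2,3,6,7): 0⊕0⊕0⊕0 = 0
s4 (pos 4,5,6,7): 1⊕1⊕0⊕0 = 0
Syndrome s4…s1 = 001 → error at position 1.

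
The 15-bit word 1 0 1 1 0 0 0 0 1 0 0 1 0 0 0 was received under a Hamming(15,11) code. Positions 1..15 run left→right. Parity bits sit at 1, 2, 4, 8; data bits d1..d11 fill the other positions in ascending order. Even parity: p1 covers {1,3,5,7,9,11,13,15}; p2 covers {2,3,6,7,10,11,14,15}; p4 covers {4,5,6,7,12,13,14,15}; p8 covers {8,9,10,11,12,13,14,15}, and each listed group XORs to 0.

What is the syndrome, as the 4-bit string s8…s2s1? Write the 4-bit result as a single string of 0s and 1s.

s1 (pos 1,3,5,7,9,11,13,15): 1⊕1⊕0⊕0⊕1⊕0⊕0⊕0 = 1
s2 (pos 2,3,6,7,10,11,14,15): 0⊕1⊕0⊕0⊕0⊕0⊕0⊕0 = 1
s4 (pos 4,5,6,7,12,13,14,15): 1⊕0⊕0⊕0⊕1⊕0⊕0⊕0 = 0
s8 (pos 8,9,10,11,12,13,14,15): 0⊕1⊕0⊕0⊕1⊕0⊕0⊕0 = 0
Syndrome s8…s1 = 0011 → error at position 3.

0011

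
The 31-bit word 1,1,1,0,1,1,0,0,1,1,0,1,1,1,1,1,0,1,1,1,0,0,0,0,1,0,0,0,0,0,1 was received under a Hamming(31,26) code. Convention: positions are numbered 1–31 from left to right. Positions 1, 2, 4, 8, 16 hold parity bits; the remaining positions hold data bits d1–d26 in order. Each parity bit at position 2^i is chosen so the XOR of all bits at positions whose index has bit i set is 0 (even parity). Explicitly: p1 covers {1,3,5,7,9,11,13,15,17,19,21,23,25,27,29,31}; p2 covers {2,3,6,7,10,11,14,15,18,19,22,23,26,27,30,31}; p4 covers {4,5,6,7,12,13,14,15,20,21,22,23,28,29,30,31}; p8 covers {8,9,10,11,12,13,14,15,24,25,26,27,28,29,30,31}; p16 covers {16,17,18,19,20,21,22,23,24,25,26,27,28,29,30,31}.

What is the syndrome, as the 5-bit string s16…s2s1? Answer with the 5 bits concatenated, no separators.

00011

s1 (pos 1,3,5,7,9,11,13,15,17,19,21,23,25,27,29,31): 1⊕1⊕1⊕0⊕1⊕0⊕1⊕1⊕0⊕1⊕0⊕0⊕1⊕0⊕0⊕1 = 1
s2 (pos 2,3,6,7,10,11,14,15,18,19,22,23,26,27,30,31): 1⊕1⊕1⊕0⊕1⊕0⊕1⊕1⊕1⊕1⊕0⊕0⊕0⊕0⊕0⊕1 = 1
s4 (pos 4,5,6,7,12,13,14,15,20,21,22,23,28,29,30,31): 0⊕1⊕1⊕0⊕1⊕1⊕1⊕1⊕1⊕0⊕0⊕0⊕0⊕0⊕0⊕1 = 0
s8 (pos 8,9,10,11,12,13,14,15,24,25,26,27,28,29,30,31): 0⊕1⊕1⊕0⊕1⊕1⊕1⊕1⊕0⊕1⊕0⊕0⊕0⊕0⊕0⊕1 = 0
s16 (pos 16,17,18,19,20,21,22,23,24,25,26,27,28,29,30,31): 1⊕0⊕1⊕1⊕1⊕0⊕0⊕0⊕0⊕1⊕0⊕0⊕0⊕0⊕0⊕1 = 0
Syndrome s16…s1 = 00011 → error at position 3.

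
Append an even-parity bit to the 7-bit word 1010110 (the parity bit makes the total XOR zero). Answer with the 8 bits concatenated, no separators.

10101100

XOR of the 7 data bits: 1⊕0⊕1⊕0⊕1⊕1⊕0 = 0
Parity bit = 0 (so all 8 bits XOR to 0).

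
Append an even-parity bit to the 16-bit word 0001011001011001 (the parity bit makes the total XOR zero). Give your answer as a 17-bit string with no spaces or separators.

XOR of the 16 data bits: 0⊕0⊕0⊕1⊕0⊕1⊕1⊕0⊕0⊕1⊕0⊕1⊕1⊕0⊕0⊕1 = 1
Parity bit = 1 (so all 17 bits XOR to 0).

00010110010110011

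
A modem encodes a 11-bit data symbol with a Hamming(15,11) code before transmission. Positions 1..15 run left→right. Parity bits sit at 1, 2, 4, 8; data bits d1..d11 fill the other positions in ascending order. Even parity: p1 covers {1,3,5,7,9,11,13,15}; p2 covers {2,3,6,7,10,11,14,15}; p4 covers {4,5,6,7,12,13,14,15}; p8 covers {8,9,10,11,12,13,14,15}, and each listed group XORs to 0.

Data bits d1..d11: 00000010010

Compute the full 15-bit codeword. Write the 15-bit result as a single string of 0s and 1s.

Place data at non-parity positions: p1 p2 0 p4 0 0 0 p8 0 0 1 0 0 1 0
p1 (pos 1,3,5,7,9,11,13,15): XOR of data positions = 0⊕0⊕0⊕0⊕1⊕0⊕0 = 1
p2 (pos 2,3,6,7,10,11,14,15): XOR of data positions = 0⊕0⊕0⊕0⊕1⊕1⊕0 = 0
p4 (pos 4,5,6,7,12,13,14,15): XOR of data positions = 0⊕0⊕0⊕0⊕0⊕1⊕0 = 1
p8 (pos 8,9,10,11,12,13,14,15): XOR of data positions = 0⊕0⊕1⊕0⊕0⊕1⊕0 = 0
Codeword: 100100000010010

100100000010010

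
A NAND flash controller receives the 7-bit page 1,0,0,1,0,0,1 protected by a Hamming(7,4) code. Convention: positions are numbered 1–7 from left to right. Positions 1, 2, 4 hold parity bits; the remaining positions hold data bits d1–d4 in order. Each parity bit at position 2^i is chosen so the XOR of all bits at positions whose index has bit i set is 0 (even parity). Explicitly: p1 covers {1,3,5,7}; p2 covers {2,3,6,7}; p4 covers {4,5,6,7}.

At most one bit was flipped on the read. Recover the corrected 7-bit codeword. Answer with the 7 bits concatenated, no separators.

1101001

s1 (pos 1,3,5,7): 1⊕0⊕0⊕1 = 0
s2 (pos 2,3,6,7): 0⊕0⊕0⊕1 = 1
s4 (pos 4,5,6,7): 1⊕0⊕0⊕1 = 0
Syndrome s4…s1 = 010 → error at position 2.
Flip position 2: 1001001 → 1101001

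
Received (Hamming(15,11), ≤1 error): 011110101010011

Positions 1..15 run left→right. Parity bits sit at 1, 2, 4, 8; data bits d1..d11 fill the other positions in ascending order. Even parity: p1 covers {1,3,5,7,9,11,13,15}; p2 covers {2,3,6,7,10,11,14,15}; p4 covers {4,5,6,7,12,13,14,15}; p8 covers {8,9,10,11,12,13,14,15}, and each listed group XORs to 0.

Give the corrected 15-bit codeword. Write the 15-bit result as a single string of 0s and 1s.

011010101010011

s1 (pos 1,3,5,7,9,11,13,15): 0⊕1⊕1⊕1⊕1⊕1⊕0⊕1 = 0
s2 (pos 2,3,6,7,10,11,14,15): 1⊕1⊕0⊕1⊕0⊕1⊕1⊕1 = 0
s4 (pos 4,5,6,7,12,13,14,15): 1⊕1⊕0⊕1⊕0⊕0⊕1⊕1 = 1
s8 (pos 8,9,10,11,12,13,14,15): 0⊕1⊕0⊕1⊕0⊕0⊕1⊕1 = 0
Syndrome s8…s1 = 0100 → error at position 4.
Flip position 4: 011110101010011 → 011010101010011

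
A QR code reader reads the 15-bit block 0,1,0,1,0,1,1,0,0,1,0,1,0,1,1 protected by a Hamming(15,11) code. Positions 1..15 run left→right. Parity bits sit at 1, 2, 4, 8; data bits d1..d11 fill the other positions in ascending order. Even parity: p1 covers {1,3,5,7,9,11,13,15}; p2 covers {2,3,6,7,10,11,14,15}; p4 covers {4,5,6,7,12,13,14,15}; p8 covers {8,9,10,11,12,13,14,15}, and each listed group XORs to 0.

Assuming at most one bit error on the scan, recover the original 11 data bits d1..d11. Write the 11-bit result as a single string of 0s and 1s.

00110101011

s1 (pos 1,3,5,7,9,11,13,15): 0⊕0⊕0⊕1⊕0⊕0⊕0⊕1 = 0
s2 (pos 2,3,6,7,10,11,14,15): 1⊕0⊕1⊕1⊕1⊕0⊕1⊕1 = 0
s4 (pos 4,5,6,7,12,13,14,15): 1⊕0⊕1⊕1⊕1⊕0⊕1⊕1 = 0
s8 (pos 8,9,10,11,12,13,14,15): 0⊕0⊕1⊕0⊕1⊕0⊕1⊕1 = 0
Syndrome s8…s1 = 0000 → no error.
Read data bits from positions 3,5,6,7,9,10,11,12,13,14,15: 00110101011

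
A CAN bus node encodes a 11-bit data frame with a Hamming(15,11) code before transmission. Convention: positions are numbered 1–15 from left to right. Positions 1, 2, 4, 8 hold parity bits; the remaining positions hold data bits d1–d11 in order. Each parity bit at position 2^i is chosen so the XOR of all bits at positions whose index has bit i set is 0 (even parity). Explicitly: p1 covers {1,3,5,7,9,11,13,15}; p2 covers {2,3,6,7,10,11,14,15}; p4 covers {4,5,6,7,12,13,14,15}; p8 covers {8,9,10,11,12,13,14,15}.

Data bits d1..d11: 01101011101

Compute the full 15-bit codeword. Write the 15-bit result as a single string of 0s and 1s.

110111011011101

Place data at non-parity positions: p1 p2 0 p4 1 1 0 p8 1 0 1 1 1 0 1
p1 (pos 1,3,5,7,9,11,13,15): XOR of data positions = 0⊕1⊕0⊕1⊕1⊕1⊕1 = 1
p2 (pos 2,3,6,7,10,11,14,15): XOR of data positions = 0⊕1⊕0⊕0⊕1⊕0⊕1 = 1
p4 (pos 4,5,6,7,12,13,14,15): XOR of data positions = 1⊕1⊕0⊕1⊕1⊕0⊕1 = 1
p8 (pos 8,9,10,11,12,13,14,15): XOR of data positions = 1⊕0⊕1⊕1⊕1⊕0⊕1 = 1
Codeword: 110111011011101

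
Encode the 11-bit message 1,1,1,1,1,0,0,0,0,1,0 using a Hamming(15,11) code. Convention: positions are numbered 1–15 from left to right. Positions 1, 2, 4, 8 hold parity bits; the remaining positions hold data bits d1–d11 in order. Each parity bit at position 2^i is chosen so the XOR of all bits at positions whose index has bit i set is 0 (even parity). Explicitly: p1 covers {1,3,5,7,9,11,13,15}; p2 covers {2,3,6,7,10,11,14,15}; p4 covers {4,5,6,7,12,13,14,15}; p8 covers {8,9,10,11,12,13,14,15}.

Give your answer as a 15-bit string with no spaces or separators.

001011101000010

Place data at non-parity positions: p1 p2 1 p4 1 1 1 p8 1 0 0 0 0 1 0
p1 (pos 1,3,5,7,9,11,13,15): XOR of data positions = 1⊕1⊕1⊕1⊕0⊕0⊕0 = 0
p2 (pos 2,3,6,7,10,11,14,15): XOR of data positions = 1⊕1⊕1⊕0⊕0⊕1⊕0 = 0
p4 (pos 4,5,6,7,12,13,14,15): XOR of data positions = 1⊕1⊕1⊕0⊕0⊕1⊕0 = 0
p8 (pos 8,9,10,11,12,13,14,15): XOR of data positions = 1⊕0⊕0⊕0⊕0⊕1⊕0 = 0
Codeword: 001011101000010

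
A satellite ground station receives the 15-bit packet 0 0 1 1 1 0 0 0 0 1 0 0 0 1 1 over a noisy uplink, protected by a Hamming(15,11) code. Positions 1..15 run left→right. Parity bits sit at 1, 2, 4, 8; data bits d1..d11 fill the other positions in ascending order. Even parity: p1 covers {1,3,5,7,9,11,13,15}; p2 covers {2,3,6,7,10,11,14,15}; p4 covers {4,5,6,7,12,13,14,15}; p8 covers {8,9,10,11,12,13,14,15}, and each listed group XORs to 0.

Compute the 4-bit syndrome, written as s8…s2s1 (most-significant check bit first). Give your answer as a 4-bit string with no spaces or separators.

s1 (pos 1,3,5,7,9,11,13,15): 0⊕1⊕1⊕0⊕0⊕0⊕0⊕1 = 1
s2 (pos 2,3,6,7,10,11,14,15): 0⊕1⊕0⊕0⊕1⊕0⊕1⊕1 = 0
s4 (pos 4,5,6,7,12,13,14,15): 1⊕1⊕0⊕0⊕0⊕0⊕1⊕1 = 0
s8 (pos 8,9,10,11,12,13,14,15): 0⊕0⊕1⊕0⊕0⊕0⊕1⊕1 = 1
Syndrome s8…s1 = 1001 → error at position 9.

1001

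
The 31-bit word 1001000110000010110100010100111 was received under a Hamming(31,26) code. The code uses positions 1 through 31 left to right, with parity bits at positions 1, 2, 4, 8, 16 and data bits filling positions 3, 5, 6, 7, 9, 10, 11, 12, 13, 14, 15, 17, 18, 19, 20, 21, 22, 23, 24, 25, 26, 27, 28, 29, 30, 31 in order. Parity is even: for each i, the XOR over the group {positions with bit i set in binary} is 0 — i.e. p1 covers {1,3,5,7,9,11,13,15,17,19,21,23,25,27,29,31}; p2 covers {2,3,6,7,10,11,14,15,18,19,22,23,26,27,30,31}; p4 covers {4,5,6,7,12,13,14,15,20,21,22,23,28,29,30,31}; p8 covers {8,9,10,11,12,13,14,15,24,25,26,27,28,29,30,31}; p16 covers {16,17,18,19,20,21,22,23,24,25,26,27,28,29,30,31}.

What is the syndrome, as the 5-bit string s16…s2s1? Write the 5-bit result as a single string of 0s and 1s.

s1 (pos 1,3,5,7,9,11,13,15,17,19,21,23,25,27,29,31): 1⊕0⊕0⊕0⊕1⊕0⊕0⊕1⊕1⊕0⊕0⊕0⊕0⊕0⊕1⊕1 = 0
s2 (pos 2,3,6,7,10,11,14,15,18,19,22,23,26,27,30,31): 0⊕0⊕0⊕0⊕0⊕0⊕0⊕1⊕1⊕0⊕0⊕0⊕1⊕0⊕1⊕1 = 1
s4 (pos 4,5,6,7,12,13,14,15,20,21,22,23,28,29,30,31): 1⊕0⊕0⊕0⊕0⊕0⊕0⊕1⊕1⊕0⊕0⊕0⊕0⊕1⊕1⊕1 = 0
s8 (pos 8,9,10,11,12,13,14,15,24,25,26,27,28,29,30,31): 1⊕1⊕0⊕0⊕0⊕0⊕0⊕1⊕1⊕0⊕1⊕0⊕0⊕1⊕1⊕1 = 0
s16 (pos 16,17,18,19,20,21,22,23,24,25,26,27,28,29,30,31): 0⊕1⊕1⊕0⊕1⊕0⊕0⊕0⊕1⊕0⊕1⊕0⊕0⊕1⊕1⊕1 = 0
Syndrome s16…s1 = 00010 → error at position 2.

00010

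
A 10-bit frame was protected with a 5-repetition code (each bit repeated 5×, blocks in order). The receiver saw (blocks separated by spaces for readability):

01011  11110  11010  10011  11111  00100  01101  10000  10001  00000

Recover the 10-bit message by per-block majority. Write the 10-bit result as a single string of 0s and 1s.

1111101000

Block 1 (01011): 3 ones → 1
Block 2 (11110): 4 ones → 1
Block 3 (11010): 3 ones → 1
Block 4 (10011): 3 ones → 1
Block 5 (11111): 5 ones → 1
Block 6 (00100): 1 one → 0
Block 7 (01101): 3 ones → 1
Block 8 (10000): 1 one → 0
Block 9 (10001): 2 ones → 0
Block 10 (00000): 0 ones → 0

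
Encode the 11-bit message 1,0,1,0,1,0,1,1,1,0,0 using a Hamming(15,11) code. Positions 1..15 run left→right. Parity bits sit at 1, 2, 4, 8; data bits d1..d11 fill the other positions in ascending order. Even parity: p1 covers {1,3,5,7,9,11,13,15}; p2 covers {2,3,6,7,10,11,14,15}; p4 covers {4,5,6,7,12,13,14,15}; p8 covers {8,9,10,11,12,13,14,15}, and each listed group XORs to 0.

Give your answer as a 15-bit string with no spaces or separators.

011101001011100

Place data at non-parity positions: p1 p2 1 p4 0 1 0 p8 1 0 1 1 1 0 0
p1 (pos 1,3,5,7,9,11,13,15): XOR of data positions = 1⊕0⊕0⊕1⊕1⊕1⊕0 = 0
p2 (pos 2,3,6,7,10,11,14,15): XOR of data positions = 1⊕1⊕0⊕0⊕1⊕0⊕0 = 1
p4 (pos 4,5,6,7,12,13,14,15): XOR of data positions = 0⊕1⊕0⊕1⊕1⊕0⊕0 = 1
p8 (pos 8,9,10,11,12,13,14,15): XOR of data positions = 1⊕0⊕1⊕1⊕1⊕0⊕0 = 0
Codeword: 011101001011100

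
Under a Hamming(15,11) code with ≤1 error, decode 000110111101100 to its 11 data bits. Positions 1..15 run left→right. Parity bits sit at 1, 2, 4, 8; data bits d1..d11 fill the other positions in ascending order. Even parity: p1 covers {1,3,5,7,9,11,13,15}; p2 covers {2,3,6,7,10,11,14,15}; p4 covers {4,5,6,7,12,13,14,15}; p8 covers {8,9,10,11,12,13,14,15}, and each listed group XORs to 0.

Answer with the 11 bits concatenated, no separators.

01011100100

s1 (pos 1,3,5,7,9,11,13,15): 0⊕0⊕1⊕1⊕1⊕0⊕1⊕0 = 0
s2 (pos 2,3,6,7,10,11,14,15): 0⊕0⊕0⊕1⊕1⊕0⊕0⊕0 = 0
s4 (pos 4,5,6,7,12,13,14,15): 1⊕1⊕0⊕1⊕1⊕1⊕0⊕0 = 1
s8 (pos 8,9,10,11,12,13,14,15): 1⊕1⊕1⊕0⊕1⊕1⊕0⊕0 = 1
Syndrome s8…s1 = 1100 → error at position 12.
Flip position 12: 000110111101100 → 000110111100100
Read data bits from positions 3,5,6,7,9,10,11,12,13,14,15: 01011100100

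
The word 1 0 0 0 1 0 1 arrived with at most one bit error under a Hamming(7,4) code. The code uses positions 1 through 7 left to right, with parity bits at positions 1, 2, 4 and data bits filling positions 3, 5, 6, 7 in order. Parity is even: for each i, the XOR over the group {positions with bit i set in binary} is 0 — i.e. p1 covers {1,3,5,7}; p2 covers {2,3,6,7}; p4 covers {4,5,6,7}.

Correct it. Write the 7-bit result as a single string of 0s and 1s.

s1 (pos 1,3,5,7): 1⊕0⊕1⊕1 = 1
s2 (pos 2,3,6,7): 0⊕0⊕0⊕1 = 1
s4 (pos 4,5,6,7): 0⊕1⊕0⊕1 = 0
Syndrome s4…s1 = 011 → error at position 3.
Flip position 3: 1000101 → 1010101

1010101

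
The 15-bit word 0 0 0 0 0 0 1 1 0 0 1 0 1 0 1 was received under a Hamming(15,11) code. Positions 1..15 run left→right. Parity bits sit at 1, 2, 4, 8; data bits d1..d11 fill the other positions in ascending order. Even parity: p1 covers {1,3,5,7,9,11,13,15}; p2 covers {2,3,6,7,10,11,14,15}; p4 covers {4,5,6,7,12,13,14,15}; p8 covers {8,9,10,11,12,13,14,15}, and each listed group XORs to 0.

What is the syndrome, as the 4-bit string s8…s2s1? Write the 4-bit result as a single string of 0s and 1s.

s1 (pos 1,3,5,7,9,11,13,15): 0⊕0⊕0⊕1⊕0⊕1⊕1⊕1 = 0
s2 (pos 2,3,6,7,10,11,14,15): 0⊕0⊕0⊕1⊕0⊕1⊕0⊕1 = 1
s4 (pos 4,5,6,7,12,13,14,15): 0⊕0⊕0⊕1⊕0⊕1⊕0⊕1 = 1
s8 (pos 8,9,10,11,12,13,14,15): 1⊕0⊕0⊕1⊕0⊕1⊕0⊕1 = 0
Syndrome s8…s1 = 0110 → error at position 6.

0110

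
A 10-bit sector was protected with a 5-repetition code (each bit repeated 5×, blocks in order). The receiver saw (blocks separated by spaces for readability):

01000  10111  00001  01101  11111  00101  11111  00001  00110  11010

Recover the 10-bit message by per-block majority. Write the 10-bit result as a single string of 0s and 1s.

Block 1 (01000): 1 one → 0
Block 2 (10111): 4 ones → 1
Block 3 (00001): 1 one → 0
Block 4 (01101): 3 ones → 1
Block 5 (11111): 5 ones → 1
Block 6 (00101): 2 ones → 0
Block 7 (11111): 5 ones → 1
Block 8 (00001): 1 one → 0
Block 9 (00110): 2 ones → 0
Block 10 (11010): 3 ones → 1

0101101001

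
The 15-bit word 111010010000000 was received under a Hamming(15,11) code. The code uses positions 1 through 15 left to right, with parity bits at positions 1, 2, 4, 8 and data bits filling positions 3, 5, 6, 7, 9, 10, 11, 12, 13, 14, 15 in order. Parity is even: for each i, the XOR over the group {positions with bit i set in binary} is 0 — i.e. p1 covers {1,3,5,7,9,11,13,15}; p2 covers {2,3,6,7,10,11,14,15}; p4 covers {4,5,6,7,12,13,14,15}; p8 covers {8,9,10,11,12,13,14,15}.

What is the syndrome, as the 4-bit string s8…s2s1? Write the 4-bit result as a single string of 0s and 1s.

s1 (pos 1,3,5,7,9,11,13,15): 1⊕1⊕1⊕0⊕0⊕0⊕0⊕0 = 1
s2 (pos 2,3,6,7,10,11,14,15): 1⊕1⊕0⊕0⊕0⊕0⊕0⊕0 = 0
s4 (pos 4,5,6,7,12,13,14,15): 0⊕1⊕0⊕0⊕0⊕0⊕0⊕0 = 1
s8 (pos 8,9,10,11,12,13,14,15): 1⊕0⊕0⊕0⊕0⊕0⊕0⊕0 = 1
Syndrome s8…s1 = 1101 → error at position 13.

1101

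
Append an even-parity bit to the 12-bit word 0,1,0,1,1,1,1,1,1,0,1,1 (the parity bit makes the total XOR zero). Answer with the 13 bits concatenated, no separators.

0101111110111

XOR of the 12 data bits: 0⊕1⊕0⊕1⊕1⊕1⊕1⊕1⊕1⊕0⊕1⊕1 = 1
Parity bit = 1 (so all 13 bits XOR to 0).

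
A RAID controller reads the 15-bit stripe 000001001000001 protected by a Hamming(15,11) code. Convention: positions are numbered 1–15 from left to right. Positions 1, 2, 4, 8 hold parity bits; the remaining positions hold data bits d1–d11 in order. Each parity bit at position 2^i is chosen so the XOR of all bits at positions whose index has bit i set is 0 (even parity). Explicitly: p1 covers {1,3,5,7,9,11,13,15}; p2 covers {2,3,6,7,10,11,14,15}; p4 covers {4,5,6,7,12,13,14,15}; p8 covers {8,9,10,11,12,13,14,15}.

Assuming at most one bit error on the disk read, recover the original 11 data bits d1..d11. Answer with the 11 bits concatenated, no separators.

s1 (pos 1,3,5,7,9,11,13,15): 0⊕0⊕0⊕0⊕1⊕0⊕0⊕1 = 0
s2 (pos 2,3,6,7,10,11,14,15): 0⊕0⊕1⊕0⊕0⊕0⊕0⊕1 = 0
s4 (pos 4,5,6,7,12,13,14,15): 0⊕0⊕1⊕0⊕0⊕0⊕0⊕1 = 0
s8 (pos 8,9,10,11,12,13,14,15): 0⊕1⊕0⊕0⊕0⊕0⊕0⊕1 = 0
Syndrome s8…s1 = 0000 → no error.
Read data bits from positions 3,5,6,7,9,10,11,12,13,14,15: 00101000001

00101000001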